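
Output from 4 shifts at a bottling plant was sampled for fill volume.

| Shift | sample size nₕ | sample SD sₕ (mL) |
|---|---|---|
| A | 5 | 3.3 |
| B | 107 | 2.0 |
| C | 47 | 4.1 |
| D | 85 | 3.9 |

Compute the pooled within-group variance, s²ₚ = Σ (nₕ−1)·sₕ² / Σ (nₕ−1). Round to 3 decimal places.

Degrees of freedom: 4 + 106 + 46 + 84 = 240.
Σ(nₕ−1)sₕ² = 4·10.89 + 106·4 + 46·16.81 + 84·15.21 = 2518.46.
s²ₚ = 2518.46 / 240 = 10.49358... → 10.494.

10.494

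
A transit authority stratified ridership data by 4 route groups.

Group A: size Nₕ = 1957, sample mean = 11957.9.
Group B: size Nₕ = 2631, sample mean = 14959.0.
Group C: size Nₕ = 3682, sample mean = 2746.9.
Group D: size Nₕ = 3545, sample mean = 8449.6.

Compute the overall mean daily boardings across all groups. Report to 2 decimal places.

N = 1957 + 2631 + 3682 + 3545 = 11815.
Overall mean = Σ (Nₕ/N)·x̄ₕ — weight by population share, not a simple average.
Σ Nₕx̄ₕ = 1957·11957.9 + 2631·14959.0 + 3682·2746.9 + 3545·8449.6 = 23401610.3 + 39357129 + 10114085.8 + 29953832 = 102826657.1.
Divide by N: 102826657.1 / 11815 = 8703.0603... → 8703.06.

8703.06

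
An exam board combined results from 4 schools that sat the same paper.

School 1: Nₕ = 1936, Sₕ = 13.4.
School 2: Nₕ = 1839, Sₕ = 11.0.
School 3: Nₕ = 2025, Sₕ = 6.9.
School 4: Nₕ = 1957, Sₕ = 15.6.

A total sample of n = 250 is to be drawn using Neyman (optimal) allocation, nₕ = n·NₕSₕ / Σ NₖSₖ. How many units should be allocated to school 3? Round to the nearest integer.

Σ NₕSₕ = 1936·13.4 + 1839·11.0 + 2025·6.9 + 1957·15.6 = 90673.1.
Share for 3: 13972.5/90673.1 = 0.15410.
n_3 = 250 × 0.15410 = 38.524... → 39.

39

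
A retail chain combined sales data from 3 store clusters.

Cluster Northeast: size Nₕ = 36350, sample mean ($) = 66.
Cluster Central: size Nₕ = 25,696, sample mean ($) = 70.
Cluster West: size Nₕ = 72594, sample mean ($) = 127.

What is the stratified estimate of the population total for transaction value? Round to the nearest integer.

Northeast: 36350·66 = 2399100
Central: 25696·70 = 1798720
West: 72594·127 = 9219438
τ̂ = Σ Nₕx̄ₕ = 13417258.

13417258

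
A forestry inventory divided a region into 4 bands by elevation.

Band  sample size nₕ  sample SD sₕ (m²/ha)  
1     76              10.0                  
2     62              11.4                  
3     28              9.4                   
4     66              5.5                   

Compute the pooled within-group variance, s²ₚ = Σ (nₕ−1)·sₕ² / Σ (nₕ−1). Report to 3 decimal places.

86.752

1: (76−1)·10.0² = 75·100 = 7500
2: (62−1)·11.4² = 61·129.96 = 7927.56
3: (28−1)·9.4² = 27·88.36 = 2385.72
4: (66−1)·5.5² = 65·30.25 = 1966.25
Numerator = 19779.53; denominator = Σ(nₕ−1) = 228.
s²ₚ = 19779.53/228 = 86.75232... → 86.752.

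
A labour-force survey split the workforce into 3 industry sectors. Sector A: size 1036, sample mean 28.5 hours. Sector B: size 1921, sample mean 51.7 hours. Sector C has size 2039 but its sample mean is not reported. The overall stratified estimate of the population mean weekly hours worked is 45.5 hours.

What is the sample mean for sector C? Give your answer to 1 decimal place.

Σ Nₕx̄ₕ = N·μ, so 2039·x̄_C = 4996·45.5 − (1036·28.5 + 1921·51.7).
= 227318 − 128841.7 = 98476.3.
x̄_C = 98476.3 / 2039 = 48.296... → 48.3.

48.3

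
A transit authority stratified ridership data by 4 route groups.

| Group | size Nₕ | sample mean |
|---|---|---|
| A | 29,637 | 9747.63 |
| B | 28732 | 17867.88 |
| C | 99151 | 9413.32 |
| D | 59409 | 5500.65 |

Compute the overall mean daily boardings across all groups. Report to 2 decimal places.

9507.25

x̄_st = (Σ Nₕx̄ₕ) / (Σ Nₕ) = (29637·9747.63 + 28732·17867.88 + 99151·9413.32 + 59409·5500.65) / 216929
= 2062398645.64 / 216929 = 9507.2519... → 9507.25.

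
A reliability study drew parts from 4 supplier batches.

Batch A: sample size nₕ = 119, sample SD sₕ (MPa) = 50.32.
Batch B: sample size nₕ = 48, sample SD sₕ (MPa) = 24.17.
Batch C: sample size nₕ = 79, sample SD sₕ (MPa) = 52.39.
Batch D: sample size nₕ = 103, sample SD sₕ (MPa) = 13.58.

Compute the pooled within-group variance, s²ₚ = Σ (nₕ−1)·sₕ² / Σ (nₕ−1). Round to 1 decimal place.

1620.7

Degrees of freedom: 118 + 47 + 78 + 102 = 345.
Σ(nₕ−1)sₕ² = 118·2532.1024 + 47·584.1889 + 78·2744.7121 + 102·184.4164 = 559142.9781.
s²ₚ = 559142.9781 / 345 = 1620.704... → 1620.7.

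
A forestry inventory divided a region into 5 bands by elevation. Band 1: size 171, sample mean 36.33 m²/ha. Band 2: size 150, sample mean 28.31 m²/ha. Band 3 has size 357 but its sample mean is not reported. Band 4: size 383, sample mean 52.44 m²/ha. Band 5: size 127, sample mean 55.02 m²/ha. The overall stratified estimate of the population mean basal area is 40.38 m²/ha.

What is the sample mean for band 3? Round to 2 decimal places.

N = 171 + 150 + 357 + 383 + 127 = 1188.
Overall total = μ·N = 40.38·1188 = 47971.44.
Subtract the known strata: 171·36.33 + 150·28.31 + 383·52.44 + 127·55.02 = 37530.99.
Remaining total for band 3: 47971.44 − 37530.99 = 10440.45.
Divide by its size: 10440.45 / 357 = 29.2450... → 29.24.

29.24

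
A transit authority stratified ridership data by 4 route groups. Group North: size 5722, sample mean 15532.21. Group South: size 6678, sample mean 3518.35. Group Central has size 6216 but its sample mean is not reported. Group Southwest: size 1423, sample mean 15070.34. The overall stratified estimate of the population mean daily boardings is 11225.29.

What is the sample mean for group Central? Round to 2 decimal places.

N = 5722 + 6678 + 6216 + 1423 = 20039.
Overall total = μ·N = 11225.29·20039 = 224943586.31.
Subtract the known strata: 5722·15532.21 + 6678·3518.35 + 1423·15070.34 = 133815940.74.
Remaining total for group Central: 224943586.31 − 133815940.74 = 91127645.57.
Divide by its size: 91127645.57 / 6216 = 14660.1746... → 14660.17.

14660.17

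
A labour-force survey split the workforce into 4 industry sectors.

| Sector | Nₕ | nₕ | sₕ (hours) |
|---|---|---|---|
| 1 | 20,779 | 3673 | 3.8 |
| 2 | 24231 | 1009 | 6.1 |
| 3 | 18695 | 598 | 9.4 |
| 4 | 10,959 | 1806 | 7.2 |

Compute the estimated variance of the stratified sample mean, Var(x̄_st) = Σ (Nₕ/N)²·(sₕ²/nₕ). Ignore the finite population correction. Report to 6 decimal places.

N = 74664. Term for each stratum: Wₕ²sₕ²/nₕ.
Var(x̄_st) = 0.000304490 + 0.003884085 + 0.009263667 + 0.000618396 = 0.014070638 → 0.014071.

0.014071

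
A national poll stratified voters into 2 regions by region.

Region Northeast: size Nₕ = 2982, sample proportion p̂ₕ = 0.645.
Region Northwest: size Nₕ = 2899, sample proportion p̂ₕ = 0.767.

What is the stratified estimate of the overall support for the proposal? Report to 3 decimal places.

0.705

N = 2982 + 2899 = 5881.
Overall proportion = Σ (Nₕ/N)·p̂ₕ.
Σ Nₕp̂ₕ = 1923.39 + 2223.533 = 4146.923.
4146.923 / 5881 = 0.70514... → 0.705.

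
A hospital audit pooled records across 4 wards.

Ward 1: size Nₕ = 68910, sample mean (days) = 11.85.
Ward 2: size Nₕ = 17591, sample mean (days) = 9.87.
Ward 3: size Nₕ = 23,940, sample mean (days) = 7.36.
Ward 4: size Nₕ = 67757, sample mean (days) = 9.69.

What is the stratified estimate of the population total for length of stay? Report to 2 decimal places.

1822970.40

Population total = Σ Nₕ·x̄ₕ (each stratum's size times its mean).
68910·11.85 + 17591·9.87 + 23940·7.36 + 67757·9.69 = 816583.5 + 173623.17 + 176198.4 + 656565.33 = 1822970.40.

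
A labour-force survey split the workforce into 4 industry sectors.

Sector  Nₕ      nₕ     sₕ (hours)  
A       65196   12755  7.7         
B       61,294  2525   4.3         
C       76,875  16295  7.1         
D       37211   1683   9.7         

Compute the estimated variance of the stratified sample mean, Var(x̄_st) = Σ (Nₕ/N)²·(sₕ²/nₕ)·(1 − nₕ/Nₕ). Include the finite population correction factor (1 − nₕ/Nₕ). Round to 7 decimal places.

N = 240576. Term for each stratum: Wₕ²sₕ²/nₕ·(1−nₕ/Nₕ).
Var(x̄_st) = 0.0002745923 + 0.0004557610 + 0.0002489271 + 0.0012770175 = 0.0022562979 → 0.0022563.

0.0022563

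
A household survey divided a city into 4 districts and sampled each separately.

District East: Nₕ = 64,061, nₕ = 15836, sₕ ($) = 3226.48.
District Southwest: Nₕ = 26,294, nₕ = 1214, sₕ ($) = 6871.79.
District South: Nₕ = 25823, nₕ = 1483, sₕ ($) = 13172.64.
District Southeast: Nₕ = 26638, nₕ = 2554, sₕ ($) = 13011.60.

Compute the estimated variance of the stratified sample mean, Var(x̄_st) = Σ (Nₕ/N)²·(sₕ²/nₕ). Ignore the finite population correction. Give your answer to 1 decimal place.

7582.2

N = 142816; Wₕ = Nₕ/N.
district East: (64061/142816)²·3226.48²/15836 = 132.2654
district Southwest: (26294/142816)²·6871.79²/1214 = 1318.5016
district South: (25823/142816)²·13172.64²/1483 = 3825.2882
district Southeast: (26638/142816)²·13011.60²/2554 = 2306.1631
Sum = 7582.2182 → 7582.2.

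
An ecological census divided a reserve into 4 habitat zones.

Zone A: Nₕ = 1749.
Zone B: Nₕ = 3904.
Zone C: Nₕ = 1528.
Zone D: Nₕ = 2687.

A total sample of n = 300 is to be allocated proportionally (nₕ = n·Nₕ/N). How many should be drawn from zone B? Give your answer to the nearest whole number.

119

N = 1749 + 3904 + 1528 + 2687 = 9868.
n_B = 300·3904/9868 = 118.687... → 119.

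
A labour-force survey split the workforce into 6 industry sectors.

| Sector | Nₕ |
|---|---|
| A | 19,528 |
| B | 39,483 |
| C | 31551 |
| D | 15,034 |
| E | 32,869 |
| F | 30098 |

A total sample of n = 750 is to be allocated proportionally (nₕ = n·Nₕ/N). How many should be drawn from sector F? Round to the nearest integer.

N = 19528 + 39483 + 31551 + 15034 + 32869 + 30098 = 168563.
n_F = 750·30098/168563 = 133.917... → 134.

134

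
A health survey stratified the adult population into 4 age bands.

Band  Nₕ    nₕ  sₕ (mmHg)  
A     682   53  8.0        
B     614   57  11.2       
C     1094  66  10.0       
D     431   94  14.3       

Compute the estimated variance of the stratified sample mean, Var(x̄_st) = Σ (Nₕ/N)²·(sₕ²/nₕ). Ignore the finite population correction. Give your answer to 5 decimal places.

N = 2821; Wₕ = Nₕ/N.
band A: (682/2821)²·8.0²/53 = 0.07057757
band B: (614/2821)²·11.2²/57 = 0.10425377
band C: (1094/2821)²·10.0²/66 = 0.22786863
band D: (431/2821)²·14.3²/94 = 0.05077999
Sum = 0.45347995 → 0.45348.

0.45348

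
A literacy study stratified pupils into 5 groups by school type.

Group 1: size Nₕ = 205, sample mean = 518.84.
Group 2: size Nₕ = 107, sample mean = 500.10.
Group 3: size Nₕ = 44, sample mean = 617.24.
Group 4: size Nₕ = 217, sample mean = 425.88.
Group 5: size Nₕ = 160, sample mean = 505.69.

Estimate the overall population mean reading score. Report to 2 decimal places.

x̄_st = (Σ Nₕx̄ₕ) / (Σ Nₕ) = (205·518.84 + 107·500.10 + 44·617.24 + 217·425.88 + 160·505.69) / 733
= 360357.82 / 733 = 491.6205... → 491.62.

491.62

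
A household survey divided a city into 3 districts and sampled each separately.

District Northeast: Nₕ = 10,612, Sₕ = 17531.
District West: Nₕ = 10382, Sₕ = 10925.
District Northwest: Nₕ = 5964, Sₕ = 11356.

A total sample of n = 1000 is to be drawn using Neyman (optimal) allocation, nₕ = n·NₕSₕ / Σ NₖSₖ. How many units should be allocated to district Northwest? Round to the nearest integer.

Northeast: NₕSₕ = 10612·17531 = 186038972
West: NₕSₕ = 10382·10925 = 113423350
Northwest: NₕSₕ = 5964·11356 = 67727184
Σ NₕSₕ = 367189506.
n_Northwest = 1000·67727184/367189506 = 184.447... → 184.

184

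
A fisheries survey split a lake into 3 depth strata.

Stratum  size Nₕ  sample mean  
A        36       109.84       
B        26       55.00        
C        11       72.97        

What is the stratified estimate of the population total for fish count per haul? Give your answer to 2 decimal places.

Population total = Σ Nₕ·x̄ₕ (each stratum's size times its mean).
36·109.84 + 26·55.00 + 11·72.97 = 3954.24 + 1430 + 802.67 = 6186.91.

6186.91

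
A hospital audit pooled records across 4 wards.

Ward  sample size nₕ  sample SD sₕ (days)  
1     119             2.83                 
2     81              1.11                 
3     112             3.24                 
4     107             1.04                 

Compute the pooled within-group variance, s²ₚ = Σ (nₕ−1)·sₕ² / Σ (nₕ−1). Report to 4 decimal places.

5.5988

Degrees of freedom: 118 + 80 + 111 + 106 = 415.
Σ(nₕ−1)sₕ² = 118·8.0089 + 80·1.2321 + 111·10.4976 + 106·1.0816 = 2323.5014.
s²ₚ = 2323.5014 / 415 = 5.598799... → 5.5988.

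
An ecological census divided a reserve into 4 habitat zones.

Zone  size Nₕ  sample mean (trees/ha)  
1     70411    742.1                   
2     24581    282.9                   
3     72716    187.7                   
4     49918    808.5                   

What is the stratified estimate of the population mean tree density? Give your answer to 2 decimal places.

520.22

N = 70411 + 24581 + 72716 + 49918 = 217626.
The stratified mean weights each stratum mean by its population share Nₕ/N.
Σ Nₕx̄ₕ = 70411·742.1 + 24581·282.9 + 72716·187.7 + 49918·808.5 = 52252003.1 + 6953964.9 + 13648793.2 + 40358703 = 113213464.2.
Divide by N: 113213464.2 / 217626 = 520.2203... → 520.22.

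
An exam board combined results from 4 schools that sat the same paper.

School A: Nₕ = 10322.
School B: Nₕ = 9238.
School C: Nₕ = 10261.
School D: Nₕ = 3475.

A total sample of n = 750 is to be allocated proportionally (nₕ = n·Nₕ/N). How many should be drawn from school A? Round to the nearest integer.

Share of school A = 10322/33296 = 0.31001.
Allocate 750 × 0.31001 = 232.505... → 233.

233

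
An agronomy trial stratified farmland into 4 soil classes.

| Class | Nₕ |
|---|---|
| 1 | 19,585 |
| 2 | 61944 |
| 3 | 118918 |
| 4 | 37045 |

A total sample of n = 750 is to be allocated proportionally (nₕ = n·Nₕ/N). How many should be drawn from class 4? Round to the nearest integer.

117

Share of class 4 = 37045/237492 = 0.15598.
Allocate 750 × 0.15598 = 116.988... → 117.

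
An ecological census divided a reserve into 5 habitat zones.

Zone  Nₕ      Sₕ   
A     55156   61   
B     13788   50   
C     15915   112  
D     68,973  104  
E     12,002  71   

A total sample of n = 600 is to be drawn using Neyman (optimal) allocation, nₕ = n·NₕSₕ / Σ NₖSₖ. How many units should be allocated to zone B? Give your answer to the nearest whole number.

Σ NₕSₕ = 55156·61 + 13788·50 + 15915·112 + 68973·104 + 12002·71 = 13861730.
Share for B: 689400/13861730 = 0.04973.
n_B = 600 × 0.04973 = 29.840... → 30.

30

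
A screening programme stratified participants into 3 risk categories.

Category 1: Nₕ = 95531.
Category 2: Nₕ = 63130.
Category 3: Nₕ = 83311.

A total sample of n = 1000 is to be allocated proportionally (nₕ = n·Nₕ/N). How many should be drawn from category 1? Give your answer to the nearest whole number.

395

N = 95531 + 63130 + 83311 = 241972.
n_1 = 1000·95531/241972 = 394.802... → 395.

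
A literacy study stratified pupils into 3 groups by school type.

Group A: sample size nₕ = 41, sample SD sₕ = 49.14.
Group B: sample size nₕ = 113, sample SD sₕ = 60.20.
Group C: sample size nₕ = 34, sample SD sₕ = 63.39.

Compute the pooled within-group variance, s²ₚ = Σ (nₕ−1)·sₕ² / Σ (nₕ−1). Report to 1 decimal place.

Degrees of freedom: 40 + 112 + 33 = 185.
Σ(nₕ−1)sₕ² = 40·2414.7396 + 112·3624.04 + 33·4018.2921 = 635085.7033.
s²ₚ = 635085.7033 / 185 = 3432.896... → 3432.9.

3432.9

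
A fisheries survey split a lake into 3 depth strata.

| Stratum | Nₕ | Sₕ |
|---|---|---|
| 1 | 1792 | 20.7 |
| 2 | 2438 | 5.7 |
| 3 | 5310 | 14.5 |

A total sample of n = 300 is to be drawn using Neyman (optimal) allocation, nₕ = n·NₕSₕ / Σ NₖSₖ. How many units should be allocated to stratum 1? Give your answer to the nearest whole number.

87

Σ NₕSₕ = 1792·20.7 + 2438·5.7 + 5310·14.5 = 127986.
Share for 1: 37094.4/127986 = 0.28983.
n_1 = 300 × 0.28983 = 86.950... → 87.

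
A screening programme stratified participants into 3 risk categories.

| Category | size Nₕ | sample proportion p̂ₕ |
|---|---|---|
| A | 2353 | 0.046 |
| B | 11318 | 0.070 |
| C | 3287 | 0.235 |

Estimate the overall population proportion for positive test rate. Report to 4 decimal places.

Wₕ = Nₕ/N with N = 16958: 0.1388, 0.6674, 0.1938.
p̂_st = 0.1388·0.046 + 0.6674·0.070 + 0.1938·0.235 ≈ 0.098652... → 0.0987.

0.0987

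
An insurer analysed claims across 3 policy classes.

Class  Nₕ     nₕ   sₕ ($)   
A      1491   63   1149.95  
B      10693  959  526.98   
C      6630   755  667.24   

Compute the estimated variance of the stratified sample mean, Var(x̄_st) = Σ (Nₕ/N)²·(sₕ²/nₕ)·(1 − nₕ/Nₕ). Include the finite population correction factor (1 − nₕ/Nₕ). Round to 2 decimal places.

276.30

N = 18814. Term for each stratum: Wₕ²sₕ²/nₕ·(1−nₕ/Nₕ).
Var(x̄_st) = 126.25859 + 85.15267 + 64.88978 = 276.30105 → 276.30.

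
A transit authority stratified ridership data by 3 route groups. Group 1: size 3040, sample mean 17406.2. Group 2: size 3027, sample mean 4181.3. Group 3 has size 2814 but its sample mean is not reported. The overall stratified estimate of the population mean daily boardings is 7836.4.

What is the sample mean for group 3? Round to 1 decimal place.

Σ Nₕx̄ₕ = N·μ, so 2814·x̄_3 = 8881·7836.4 − (3040·17406.2 + 3027·4181.3).
= 69595068.4 − 65571643.1 = 4023425.3.
x̄_3 = 4023425.3 / 2814 = 1429.789... → 1429.8.

1429.8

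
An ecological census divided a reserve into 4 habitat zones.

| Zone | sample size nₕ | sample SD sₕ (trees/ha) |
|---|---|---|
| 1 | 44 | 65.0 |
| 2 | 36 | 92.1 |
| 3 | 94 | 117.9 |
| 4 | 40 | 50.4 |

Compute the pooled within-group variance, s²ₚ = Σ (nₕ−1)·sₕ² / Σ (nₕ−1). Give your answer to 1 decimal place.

8906.5

1: (44−1)·65.0² = 43·4225 = 181675
2: (36−1)·92.1² = 35·8482.41 = 296884.35
3: (94−1)·117.9² = 93·13900.41 = 1292738.13
4: (40−1)·50.4² = 39·2540.16 = 99066.24
Numerator = 1870363.72; denominator = Σ(nₕ−1) = 210.
s²ₚ = 1870363.72/210 = 8906.494... → 8906.5.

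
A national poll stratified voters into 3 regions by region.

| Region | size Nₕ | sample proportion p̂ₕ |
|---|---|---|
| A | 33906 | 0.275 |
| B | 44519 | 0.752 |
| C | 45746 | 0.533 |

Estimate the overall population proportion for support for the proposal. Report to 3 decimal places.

Wₕ = Nₕ/N with N = 124171: 0.2731, 0.3585, 0.3684.
p̂_st = 0.2731·0.275 + 0.3585·0.752 + 0.3684·0.533 ≈ 0.54107... → 0.541.

0.541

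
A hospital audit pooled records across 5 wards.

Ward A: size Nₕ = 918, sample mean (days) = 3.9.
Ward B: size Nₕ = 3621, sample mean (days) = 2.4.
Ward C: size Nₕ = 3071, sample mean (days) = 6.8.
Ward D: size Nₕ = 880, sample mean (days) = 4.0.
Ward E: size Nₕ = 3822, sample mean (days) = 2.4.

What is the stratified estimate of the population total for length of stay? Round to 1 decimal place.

A: 918·3.9 = 3580.2
B: 3621·2.4 = 8690.4
C: 3071·6.8 = 20882.8
D: 880·4.0 = 3520
E: 3822·2.4 = 9172.8
τ̂ = Σ Nₕx̄ₕ = 45846.2.

45846.2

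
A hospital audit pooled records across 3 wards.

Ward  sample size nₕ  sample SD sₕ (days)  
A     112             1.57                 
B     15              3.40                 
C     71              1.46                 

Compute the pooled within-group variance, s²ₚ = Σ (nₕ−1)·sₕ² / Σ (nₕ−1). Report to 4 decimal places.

2.9982

A: (112−1)·1.57² = 111·2.4649 = 273.6039
B: (15−1)·3.40² = 14·11.56 = 161.84
C: (71−1)·1.46² = 70·2.1316 = 149.212
Numerator = 584.6559; denominator = Σ(nₕ−1) = 195.
s²ₚ = 584.6559/195 = 2.998235... → 2.9982.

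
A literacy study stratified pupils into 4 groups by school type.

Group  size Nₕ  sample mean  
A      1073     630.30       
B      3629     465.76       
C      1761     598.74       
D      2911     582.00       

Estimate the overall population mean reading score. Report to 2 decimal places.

545.67

x̄_st = (Σ Nₕx̄ₕ) / (Σ Nₕ) = (1073·630.30 + 3629·465.76 + 1761·598.74 + 2911·582.00) / 9374
= 5115138.08 / 9374 = 545.6729... → 545.67.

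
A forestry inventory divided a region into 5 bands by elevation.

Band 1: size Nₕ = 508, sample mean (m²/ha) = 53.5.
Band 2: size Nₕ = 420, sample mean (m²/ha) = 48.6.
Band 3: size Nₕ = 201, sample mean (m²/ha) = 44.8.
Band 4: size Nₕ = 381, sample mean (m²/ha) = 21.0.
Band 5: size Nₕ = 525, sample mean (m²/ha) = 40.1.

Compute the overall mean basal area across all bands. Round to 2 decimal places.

N = 2035; weights Wₕ = Nₕ/N = (0.2496, 0.2064, 0.0988, 0.1872, 0.2580).
x̄_st = Σ Wₕ·x̄ₕ = 0.2496·53.5 + 0.2064·48.6 + 0.0988·44.8 + 0.1872·21.0 + 0.2580·40.1 ≈ 42.0876...
→ 42.09.

42.09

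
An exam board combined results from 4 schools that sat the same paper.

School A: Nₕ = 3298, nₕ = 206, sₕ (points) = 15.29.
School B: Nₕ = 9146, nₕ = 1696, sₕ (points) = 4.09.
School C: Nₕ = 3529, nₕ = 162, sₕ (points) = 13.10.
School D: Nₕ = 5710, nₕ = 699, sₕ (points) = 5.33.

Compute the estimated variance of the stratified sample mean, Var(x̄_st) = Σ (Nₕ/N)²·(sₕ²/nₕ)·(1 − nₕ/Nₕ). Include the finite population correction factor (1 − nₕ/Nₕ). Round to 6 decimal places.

N = 21683; Wₕ = Nₕ/N.
school A: (3298/21683)²·15.29²/206·(1 − 206/3298) = 0.024614961
school B: (9146/21683)²·4.09²/1696·(1 − 1696/9146) = 0.001429452
school C: (3529/21683)²·13.10²/162·(1 − 162/3529) = 0.026772172
school D: (5710/21683)²·5.33²/699·(1 − 699/5710) = 0.002473427
Sum = 0.055290011 → 0.055290.

0.055290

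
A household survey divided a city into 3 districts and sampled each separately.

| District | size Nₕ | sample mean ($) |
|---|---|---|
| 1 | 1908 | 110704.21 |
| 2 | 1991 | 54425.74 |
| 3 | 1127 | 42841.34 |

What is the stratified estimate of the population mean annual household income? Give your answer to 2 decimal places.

73192.89

N = 5026; weights Wₕ = Nₕ/N = (0.3796, 0.3961, 0.2242).
x̄_st = Σ Wₕ·x̄ₕ = 0.3796·110704.21 + 0.3961·54425.74 + 0.2242·42841.34 ≈ 73192.8912...
→ 73192.89.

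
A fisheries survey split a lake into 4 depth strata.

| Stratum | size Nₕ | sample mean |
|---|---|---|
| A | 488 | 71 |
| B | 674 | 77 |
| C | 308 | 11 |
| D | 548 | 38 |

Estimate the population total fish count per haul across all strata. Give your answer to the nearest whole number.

A: 488·71 = 34648
B: 674·77 = 51898
C: 308·11 = 3388
D: 548·38 = 20824
τ̂ = Σ Nₕx̄ₕ = 110758.

110758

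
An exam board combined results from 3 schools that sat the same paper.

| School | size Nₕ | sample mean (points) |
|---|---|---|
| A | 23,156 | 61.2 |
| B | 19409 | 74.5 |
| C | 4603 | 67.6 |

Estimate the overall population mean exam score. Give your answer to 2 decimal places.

67.30

x̄_st = (Σ Nₕx̄ₕ) / (Σ Nₕ) = (23156·61.2 + 19409·74.5 + 4603·67.6) / 47168
= 3174280.5 / 47168 = 67.2973... → 67.30.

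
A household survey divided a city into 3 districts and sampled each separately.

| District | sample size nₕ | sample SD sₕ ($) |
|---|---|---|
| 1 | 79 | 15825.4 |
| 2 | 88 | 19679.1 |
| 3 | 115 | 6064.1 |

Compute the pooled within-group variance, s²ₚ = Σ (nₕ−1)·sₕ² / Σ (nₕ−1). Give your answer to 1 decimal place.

Degrees of freedom: 78 + 87 + 114 = 279.
Σ(nₕ−1)sₕ² = 78·250443285.16 + 87·387266976.81 + 114·36773308.81 = 57418960429.29.
s²ₚ = 57418960429.29 / 279 = 205802725.553... → 205802725.6.

205802725.6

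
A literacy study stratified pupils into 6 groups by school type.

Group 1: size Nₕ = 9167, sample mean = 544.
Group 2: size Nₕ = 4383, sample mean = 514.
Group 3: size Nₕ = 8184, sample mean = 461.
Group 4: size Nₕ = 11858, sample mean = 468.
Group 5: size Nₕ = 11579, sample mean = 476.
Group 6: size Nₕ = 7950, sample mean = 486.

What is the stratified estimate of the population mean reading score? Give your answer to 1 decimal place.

x̄_st = (Σ Nₕx̄ₕ) / (Σ Nₕ) = (9167·544 + 4383·514 + 8184·461 + 11858·468 + 11579·476 + 7950·486) / 53121
= 25937382 / 53121 = 488.270... → 488.3.

488.3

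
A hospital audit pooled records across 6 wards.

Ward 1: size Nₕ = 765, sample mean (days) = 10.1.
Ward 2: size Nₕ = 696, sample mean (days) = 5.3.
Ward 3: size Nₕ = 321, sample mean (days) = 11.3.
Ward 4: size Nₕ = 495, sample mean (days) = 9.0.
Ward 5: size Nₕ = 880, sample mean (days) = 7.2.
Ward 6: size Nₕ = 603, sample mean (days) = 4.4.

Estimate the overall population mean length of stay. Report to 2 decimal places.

7.58

N = 3760; weights Wₕ = Nₕ/N = (0.2035, 0.1851, 0.0854, 0.1316, 0.2340, 0.1604).
x̄_st = Σ Wₕ·x̄ₕ = 0.2035·10.1 + 0.1851·5.3 + 0.0854·11.3 + 0.1316·9.0 + 0.2340·7.2 + 0.1604·4.4 ≈ 7.5763...
→ 7.58.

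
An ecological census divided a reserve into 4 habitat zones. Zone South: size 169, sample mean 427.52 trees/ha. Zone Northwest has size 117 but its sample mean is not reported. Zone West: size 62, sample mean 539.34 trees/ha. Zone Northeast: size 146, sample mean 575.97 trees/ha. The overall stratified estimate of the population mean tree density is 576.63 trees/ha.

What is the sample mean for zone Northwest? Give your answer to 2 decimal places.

812.60

N = 169 + 117 + 62 + 146 = 494.
Overall total = μ·N = 576.63·494 = 284855.22.
Subtract the known strata: 169·427.52 + 62·539.34 + 146·575.97 = 189781.58.
Remaining total for zone Northwest: 284855.22 − 189781.58 = 95073.64.
Divide by its size: 95073.64 / 117 = 812.5952... → 812.60.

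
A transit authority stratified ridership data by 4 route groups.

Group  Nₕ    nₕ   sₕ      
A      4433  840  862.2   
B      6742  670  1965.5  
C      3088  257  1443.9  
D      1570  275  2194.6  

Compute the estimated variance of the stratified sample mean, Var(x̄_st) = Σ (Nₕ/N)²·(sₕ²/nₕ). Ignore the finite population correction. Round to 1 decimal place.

1595.7

N = 15833. Term for each stratum: Wₕ²sₕ²/nₕ.
Var(x̄_st) = 69.3754 + 1045.4960 + 308.5811 + 172.2071 = 1595.6595 → 1595.7.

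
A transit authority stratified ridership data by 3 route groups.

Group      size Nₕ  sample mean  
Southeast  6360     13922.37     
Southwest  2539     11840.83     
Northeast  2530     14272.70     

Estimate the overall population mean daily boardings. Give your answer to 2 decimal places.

13537.50

x̄_st = (Σ Nₕx̄ₕ) / (Σ Nₕ) = (6360·13922.37 + 2539·11840.83 + 2530·14272.70) / 11429
= 154720071.57 / 11429 = 13537.4986... → 13537.50.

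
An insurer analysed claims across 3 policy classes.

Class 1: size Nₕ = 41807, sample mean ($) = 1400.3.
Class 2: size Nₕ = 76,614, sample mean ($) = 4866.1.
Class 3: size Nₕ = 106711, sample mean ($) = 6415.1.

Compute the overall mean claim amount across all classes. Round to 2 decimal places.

4956.72

N = 225132; weights Wₕ = Nₕ/N = (0.1857, 0.3403, 0.4740).
x̄_st = Σ Wₕ·x̄ₕ = 0.1857·1400.3 + 0.3403·4866.1 + 0.4740·6415.1 ≈ 4956.7163...
→ 4956.72.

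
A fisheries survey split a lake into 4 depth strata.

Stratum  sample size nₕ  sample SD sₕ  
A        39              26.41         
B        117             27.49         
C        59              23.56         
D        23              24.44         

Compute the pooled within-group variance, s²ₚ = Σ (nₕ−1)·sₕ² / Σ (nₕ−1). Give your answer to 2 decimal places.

Degrees of freedom: 38 + 116 + 58 + 22 = 234.
Σ(nₕ−1)sₕ² = 38·697.4881 + 116·755.7001 + 58·555.0736 + 22·597.3136 = 159500.9274.
s²ₚ = 159500.9274 / 234 = 681.6279... → 681.63.

681.63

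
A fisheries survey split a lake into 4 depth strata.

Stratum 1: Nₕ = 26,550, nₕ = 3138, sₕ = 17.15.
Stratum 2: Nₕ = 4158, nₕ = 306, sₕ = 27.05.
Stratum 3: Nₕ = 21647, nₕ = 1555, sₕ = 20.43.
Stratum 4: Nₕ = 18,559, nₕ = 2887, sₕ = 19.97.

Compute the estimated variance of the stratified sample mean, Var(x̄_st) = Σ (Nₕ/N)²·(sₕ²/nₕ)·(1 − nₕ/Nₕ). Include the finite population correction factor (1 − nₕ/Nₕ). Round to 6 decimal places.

0.050406

N = 70914; Wₕ = Nₕ/N.
stratum 1: (26550/70914)²·17.15²/3138·(1 − 3138/26550) = 0.011585489
stratum 2: (4158/70914)²·27.05²/306·(1 − 306/4158) = 0.007615877
stratum 3: (21647/70914)²·20.43²/1555·(1 − 1555/21647) = 0.023214710
stratum 4: (18559/70914)²·19.97²/2887·(1 − 2887/18559) = 0.007989588
Sum = 0.050405664 → 0.050406.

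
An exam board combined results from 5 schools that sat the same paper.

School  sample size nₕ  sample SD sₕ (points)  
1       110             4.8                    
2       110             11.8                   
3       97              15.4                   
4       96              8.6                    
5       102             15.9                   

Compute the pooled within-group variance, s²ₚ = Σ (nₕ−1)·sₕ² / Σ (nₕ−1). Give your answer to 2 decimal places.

143.17

Degrees of freedom: 109 + 109 + 96 + 95 + 101 = 510.
Σ(nₕ−1)sₕ² = 109·23.04 + 109·139.24 + 96·237.16 + 95·73.96 + 101·252.81 = 73015.89.
s²ₚ = 73015.89 / 510 = 143.1684... → 143.17.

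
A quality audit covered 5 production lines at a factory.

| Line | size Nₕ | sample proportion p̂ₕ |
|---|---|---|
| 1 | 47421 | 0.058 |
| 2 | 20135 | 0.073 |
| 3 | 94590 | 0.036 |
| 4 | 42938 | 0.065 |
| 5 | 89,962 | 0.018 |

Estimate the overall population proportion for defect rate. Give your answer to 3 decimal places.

Wₕ = Nₕ/N with N = 295046: 0.1607, 0.0682, 0.3206, 0.1455, 0.3049.
p̂_st = 0.1607·0.058 + 0.0682·0.073 + 0.3206·0.036 + 0.1455·0.065 + 0.3049·0.018 ≈ 0.04079... → 0.041.

0.041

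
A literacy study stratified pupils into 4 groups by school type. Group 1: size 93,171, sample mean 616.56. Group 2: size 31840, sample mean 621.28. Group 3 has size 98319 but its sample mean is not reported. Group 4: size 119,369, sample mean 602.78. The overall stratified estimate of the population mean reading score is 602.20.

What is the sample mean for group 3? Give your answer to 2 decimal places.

581.71

N = 93171 + 31840 + 98319 + 119369 = 342699.
Overall total = μ·N = 602.20·342699 = 206373337.8.
Subtract the known strata: 93171·616.56 + 31840·621.28 + 119369·602.78 = 149180312.78.
Remaining total for group 3: 206373337.8 − 149180312.78 = 57193025.02.
Divide by its size: 57193025.02 / 98319 = 581.7088... → 581.71.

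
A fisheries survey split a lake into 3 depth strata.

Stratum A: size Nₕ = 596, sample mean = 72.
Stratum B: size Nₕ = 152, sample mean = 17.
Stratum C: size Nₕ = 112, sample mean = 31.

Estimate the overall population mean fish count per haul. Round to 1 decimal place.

56.9

x̄_st = (Σ Nₕx̄ₕ) / (Σ Nₕ) = (596·72 + 152·17 + 112·31) / 860
= 48968 / 860 = 56.940... → 56.9.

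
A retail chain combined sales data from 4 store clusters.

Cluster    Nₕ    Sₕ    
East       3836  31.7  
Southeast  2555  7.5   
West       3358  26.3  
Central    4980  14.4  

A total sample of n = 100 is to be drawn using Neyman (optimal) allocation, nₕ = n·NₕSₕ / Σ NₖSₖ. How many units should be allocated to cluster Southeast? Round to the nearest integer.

6

Σ NₕSₕ = 3836·31.7 + 2555·7.5 + 3358·26.3 + 4980·14.4 = 300791.1.
Share for Southeast: 19162.5/300791.1 = 0.06371.
n_Southeast = 100 × 0.06371 = 6.371... → 6.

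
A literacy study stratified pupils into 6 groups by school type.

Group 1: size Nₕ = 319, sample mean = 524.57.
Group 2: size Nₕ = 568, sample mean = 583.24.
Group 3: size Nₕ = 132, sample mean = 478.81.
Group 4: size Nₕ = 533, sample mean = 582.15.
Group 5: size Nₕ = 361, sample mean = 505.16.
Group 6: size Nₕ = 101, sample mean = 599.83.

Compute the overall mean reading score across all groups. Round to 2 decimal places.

553.65

N = 319 + 568 + 132 + 533 + 361 + 101 = 2014.
The stratified mean weights each stratum mean by its population share Nₕ/N.
Σ Nₕx̄ₕ = 319·524.57 + 568·583.24 + 132·478.81 + 533·582.15 + 361·505.16 + 101·599.83 = 167337.83 + 331280.32 + 63202.92 + 310285.95 + 182362.76 + 60582.83 = 1115052.61.
Divide by N: 1115052.61 / 2014 = 553.6507... → 553.65.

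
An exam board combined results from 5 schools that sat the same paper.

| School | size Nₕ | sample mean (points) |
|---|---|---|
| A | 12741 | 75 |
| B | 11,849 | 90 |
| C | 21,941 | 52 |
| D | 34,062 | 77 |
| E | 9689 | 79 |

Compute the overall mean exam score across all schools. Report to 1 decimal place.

72.6

N = 90282; weights Wₕ = Nₕ/N = (0.1411, 0.1312, 0.2430, 0.3773, 0.1073).
x̄_st = Σ Wₕ·x̄ₕ = 0.1411·75 + 0.1312·90 + 0.2430·52 + 0.3773·77 + 0.1073·79 ≈ 72.563...
→ 72.6.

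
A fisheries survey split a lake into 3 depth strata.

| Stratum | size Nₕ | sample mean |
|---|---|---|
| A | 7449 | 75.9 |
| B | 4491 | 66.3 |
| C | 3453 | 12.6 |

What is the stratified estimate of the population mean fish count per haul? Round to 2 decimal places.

x̄_st = (Σ Nₕx̄ₕ) / (Σ Nₕ) = (7449·75.9 + 4491·66.3 + 3453·12.6) / 15393
= 906640.2 / 15393 = 58.8995... → 58.90.

58.90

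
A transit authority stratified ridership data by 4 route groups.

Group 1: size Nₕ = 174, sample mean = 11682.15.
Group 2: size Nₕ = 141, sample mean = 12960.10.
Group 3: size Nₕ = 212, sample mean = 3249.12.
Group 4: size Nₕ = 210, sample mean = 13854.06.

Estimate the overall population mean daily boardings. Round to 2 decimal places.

N = 174 + 141 + 212 + 210 = 737.
Weight each subgroup mean by Nₕ/N and sum.
Σ Nₕx̄ₕ = 174·11682.15 + 141·12960.10 + 212·3249.12 + 210·13854.06 = 2032694.1 + 1827374.1 + 688813.44 + 2909352.6 = 7458234.24.
Divide by N: 7458234.24 / 737 = 10119.7208... → 10119.72.

10119.72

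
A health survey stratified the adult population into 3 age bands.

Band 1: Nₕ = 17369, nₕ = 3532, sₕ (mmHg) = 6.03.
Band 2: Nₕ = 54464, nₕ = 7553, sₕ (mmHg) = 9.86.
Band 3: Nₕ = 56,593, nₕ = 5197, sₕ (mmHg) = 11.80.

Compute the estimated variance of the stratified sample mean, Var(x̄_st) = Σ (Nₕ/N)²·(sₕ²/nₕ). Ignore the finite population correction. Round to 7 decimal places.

0.0077060

N = 128426. Term for each stratum: Wₕ²sₕ²/nₕ.
Var(x̄_st) = 0.0001883032 + 0.0023149814 + 0.0052027244 = 0.0077060089 → 0.0077060.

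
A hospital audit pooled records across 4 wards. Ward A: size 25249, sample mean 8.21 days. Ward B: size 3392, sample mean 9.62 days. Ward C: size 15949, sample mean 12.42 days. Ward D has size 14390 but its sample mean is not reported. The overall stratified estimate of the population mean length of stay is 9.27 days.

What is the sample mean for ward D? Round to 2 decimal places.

7.56

Σ Nₕx̄ₕ = N·μ, so 14390·x̄_D = 58980·9.27 − (25249·8.21 + 3392·9.62 + 15949·12.42).
= 546744.6 − 438011.91 = 108732.69.
x̄_D = 108732.69 / 14390 = 7.5561... → 7.56.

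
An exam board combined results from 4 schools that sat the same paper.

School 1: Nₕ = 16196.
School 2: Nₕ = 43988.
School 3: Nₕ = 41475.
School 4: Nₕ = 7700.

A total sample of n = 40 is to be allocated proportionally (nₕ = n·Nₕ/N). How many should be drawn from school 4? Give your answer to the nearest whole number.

N = 16196 + 43988 + 41475 + 7700 = 109359.
n_4 = 40·7700/109359 = 2.816... → 3.

3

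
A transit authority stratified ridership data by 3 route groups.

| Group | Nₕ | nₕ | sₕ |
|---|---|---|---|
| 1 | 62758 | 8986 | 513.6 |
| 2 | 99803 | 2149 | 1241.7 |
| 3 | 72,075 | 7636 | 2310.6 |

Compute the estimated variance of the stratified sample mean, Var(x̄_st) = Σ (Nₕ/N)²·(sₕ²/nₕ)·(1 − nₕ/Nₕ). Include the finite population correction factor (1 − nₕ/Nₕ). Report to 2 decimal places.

N = 234636; Wₕ = Nₕ/N.
group 1: (62758/234636)²·513.6²/8986·(1 − 8986/62758) = 1.79937
group 2: (99803/234636)²·1241.7²/2149·(1 − 2149/99803) = 127.01099
group 3: (72075/234636)²·2310.6²/7636·(1 − 7636/72075) = 58.98312
Sum = 187.79348 → 187.79.

187.79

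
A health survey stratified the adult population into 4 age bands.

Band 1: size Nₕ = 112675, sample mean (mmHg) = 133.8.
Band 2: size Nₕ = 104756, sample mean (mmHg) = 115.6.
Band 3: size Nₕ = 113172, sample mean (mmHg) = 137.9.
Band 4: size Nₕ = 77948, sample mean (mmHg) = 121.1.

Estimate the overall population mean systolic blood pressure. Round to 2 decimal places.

x̄_st = (Σ Nₕx̄ₕ) / (Σ Nₕ) = (112675·133.8 + 104756·115.6 + 113172·137.9 + 77948·121.1) / 408551
= 52231630.2 / 408551 = 127.8460... → 127.85.

127.85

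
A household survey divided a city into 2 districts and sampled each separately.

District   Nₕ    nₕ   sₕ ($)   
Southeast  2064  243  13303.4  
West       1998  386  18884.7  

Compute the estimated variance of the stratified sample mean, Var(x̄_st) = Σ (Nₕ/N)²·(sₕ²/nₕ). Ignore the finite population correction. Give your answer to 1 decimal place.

411577.8

N = 4062; Wₕ = Nₕ/N.
district Southeast: (2064/4062)²·13303.4²/243 = 188043.6070
district West: (1998/4062)²·18884.7²/386 = 223534.2139
Sum = 411577.8208 → 411577.8.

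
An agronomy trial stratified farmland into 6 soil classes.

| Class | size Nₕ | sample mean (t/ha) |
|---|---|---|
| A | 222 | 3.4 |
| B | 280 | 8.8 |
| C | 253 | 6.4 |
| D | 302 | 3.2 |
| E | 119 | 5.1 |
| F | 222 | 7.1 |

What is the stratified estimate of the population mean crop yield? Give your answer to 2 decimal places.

5.71

x̄_st = (Σ Nₕx̄ₕ) / (Σ Nₕ) = (222·3.4 + 280·8.8 + 253·6.4 + 302·3.2 + 119·5.1 + 222·7.1) / 1398
= 7987.5 / 1398 = 5.7135... → 5.71.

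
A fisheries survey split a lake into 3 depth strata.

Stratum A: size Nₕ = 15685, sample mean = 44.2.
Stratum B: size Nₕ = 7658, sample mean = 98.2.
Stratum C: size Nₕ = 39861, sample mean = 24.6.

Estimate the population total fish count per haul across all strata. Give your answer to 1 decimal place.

A: 15685·44.2 = 693277
B: 7658·98.2 = 752015.6
C: 39861·24.6 = 980580.6
τ̂ = Σ Nₕx̄ₕ = 2425873.2.

2425873.2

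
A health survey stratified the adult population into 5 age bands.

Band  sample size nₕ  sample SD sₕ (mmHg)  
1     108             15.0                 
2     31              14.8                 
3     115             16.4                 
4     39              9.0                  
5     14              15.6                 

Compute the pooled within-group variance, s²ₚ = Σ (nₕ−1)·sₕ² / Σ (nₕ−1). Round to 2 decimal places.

223.67

1: (108−1)·15.0² = 107·225 = 24075
2: (31−1)·14.8² = 30·219.04 = 6571.2
3: (115−1)·16.4² = 114·268.96 = 30661.44
4: (39−1)·9.0² = 38·81 = 3078
5: (14−1)·15.6² = 13·243.36 = 3163.68
Numerator = 67549.32; denominator = Σ(nₕ−1) = 302.
s²ₚ = 67549.32/302 = 223.6732... → 223.67.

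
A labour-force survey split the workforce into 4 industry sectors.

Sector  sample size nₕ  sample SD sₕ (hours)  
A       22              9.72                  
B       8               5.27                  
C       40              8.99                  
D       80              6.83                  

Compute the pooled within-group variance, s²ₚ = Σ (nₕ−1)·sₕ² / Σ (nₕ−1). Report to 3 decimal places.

A: (22−1)·9.72² = 21·94.4784 = 1984.0464
B: (8−1)·5.27² = 7·27.7729 = 194.4103
C: (40−1)·8.99² = 39·80.8201 = 3151.9839
D: (80−1)·6.83² = 79·46.6489 = 3685.2631
Numerator = 9015.7037; denominator = Σ(nₕ−1) = 146.
s²ₚ = 9015.7037/146 = 61.75140... → 61.751.

61.751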